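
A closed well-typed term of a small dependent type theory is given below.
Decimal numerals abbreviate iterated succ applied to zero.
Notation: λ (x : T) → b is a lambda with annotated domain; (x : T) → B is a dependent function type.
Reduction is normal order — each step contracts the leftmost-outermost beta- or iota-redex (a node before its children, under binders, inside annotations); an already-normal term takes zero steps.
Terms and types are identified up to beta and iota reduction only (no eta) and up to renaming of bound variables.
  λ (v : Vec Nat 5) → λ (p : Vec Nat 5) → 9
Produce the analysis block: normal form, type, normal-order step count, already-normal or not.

normal form:
  λ (v : Vec Nat 5) → λ (p : Vec Nat 5) → 9
type:
  (v : Vec Nat 5) → (p : Vec Nat 5) → Nat
normal-order step count: 0
already normal: yes


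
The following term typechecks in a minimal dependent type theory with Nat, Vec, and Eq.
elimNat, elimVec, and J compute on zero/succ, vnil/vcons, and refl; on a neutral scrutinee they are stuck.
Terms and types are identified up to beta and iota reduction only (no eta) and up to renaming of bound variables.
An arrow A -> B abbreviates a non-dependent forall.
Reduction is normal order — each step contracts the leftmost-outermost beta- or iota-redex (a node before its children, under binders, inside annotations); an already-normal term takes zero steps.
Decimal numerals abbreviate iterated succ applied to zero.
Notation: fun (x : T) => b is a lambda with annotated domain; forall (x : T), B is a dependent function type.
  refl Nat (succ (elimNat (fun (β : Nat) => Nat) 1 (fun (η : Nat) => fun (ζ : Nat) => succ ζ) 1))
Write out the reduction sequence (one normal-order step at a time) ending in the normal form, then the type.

normal-order reduction sequence:
  refl Nat (succ (elimNat (fun (β : Nat) => Nat) 1 (fun (η : Nat) => fun (ζ : Nat) => succ ζ) 1))
  ~> refl Nat (succ ((fun (β : Nat) => fun (η : Nat) => succ η) 0 (elimNat (fun (ζ : Nat) => Nat) 1 (fun (κ : Nat) => fun (n : Nat) => succ n) 0)))
  ~> refl Nat (succ ((fun (β : Nat) => succ β) (elimNat (fun (η : Nat) => Nat) 1 (fun (ζ : Nat) => fun (κ : Nat) => succ κ) 0)))
  ~> refl Nat (succ (succ (elimNat (fun (β : Nat) => Nat) 1 (fun (η : Nat) => fun (ζ : Nat) => succ ζ) 0)))
  ~> refl Nat 3
type:
  Eq Nat 3 3


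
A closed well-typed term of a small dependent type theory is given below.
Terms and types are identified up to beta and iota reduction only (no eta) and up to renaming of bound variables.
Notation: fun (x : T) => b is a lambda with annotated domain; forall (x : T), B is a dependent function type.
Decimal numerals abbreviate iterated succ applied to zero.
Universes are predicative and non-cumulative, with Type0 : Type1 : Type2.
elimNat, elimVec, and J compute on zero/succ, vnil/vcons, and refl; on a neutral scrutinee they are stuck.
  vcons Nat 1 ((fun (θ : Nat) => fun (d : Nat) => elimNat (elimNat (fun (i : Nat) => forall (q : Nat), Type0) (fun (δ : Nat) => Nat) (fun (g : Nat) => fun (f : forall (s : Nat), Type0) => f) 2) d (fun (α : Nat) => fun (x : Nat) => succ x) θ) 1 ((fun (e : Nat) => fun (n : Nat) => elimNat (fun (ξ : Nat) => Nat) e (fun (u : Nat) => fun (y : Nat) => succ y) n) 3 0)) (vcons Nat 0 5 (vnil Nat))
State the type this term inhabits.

inferred type:
  Vec Nat 2


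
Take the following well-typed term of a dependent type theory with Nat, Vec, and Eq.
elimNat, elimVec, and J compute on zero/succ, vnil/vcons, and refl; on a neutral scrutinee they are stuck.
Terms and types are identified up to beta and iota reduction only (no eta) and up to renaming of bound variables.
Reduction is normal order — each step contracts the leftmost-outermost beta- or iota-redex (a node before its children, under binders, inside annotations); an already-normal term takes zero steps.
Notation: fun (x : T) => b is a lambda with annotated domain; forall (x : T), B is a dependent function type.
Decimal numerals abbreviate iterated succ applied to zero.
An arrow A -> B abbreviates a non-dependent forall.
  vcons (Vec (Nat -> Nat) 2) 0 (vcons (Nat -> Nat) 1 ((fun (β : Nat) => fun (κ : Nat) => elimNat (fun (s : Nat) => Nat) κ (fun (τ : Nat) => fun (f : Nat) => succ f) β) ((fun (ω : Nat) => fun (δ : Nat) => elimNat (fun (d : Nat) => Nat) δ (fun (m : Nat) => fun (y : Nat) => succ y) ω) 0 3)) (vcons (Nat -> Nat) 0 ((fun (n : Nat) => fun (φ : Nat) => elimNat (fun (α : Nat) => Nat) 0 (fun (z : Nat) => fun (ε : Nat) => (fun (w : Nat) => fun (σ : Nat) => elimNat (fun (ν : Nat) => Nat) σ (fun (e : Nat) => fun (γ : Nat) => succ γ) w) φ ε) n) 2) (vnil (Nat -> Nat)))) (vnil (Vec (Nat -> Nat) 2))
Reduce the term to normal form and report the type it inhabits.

resulting normal form:
  vcons (Vec (Nat -> Nat) 2) 0 (vcons (Nat -> Nat) 1 (fun (β : Nat) => succ (succ (succ β))) (vcons (Nat -> Nat) 0 (fun (κ : Nat) => elimNat (fun (s : Nat) => Nat) (elimNat (fun (τ : Nat) => Nat) 0 (fun (f : Nat) => fun (ω : Nat) => succ ω) κ) (fun (δ : Nat) => fun (d : Nat) => succ d) κ) (vnil (Nat -> Nat)))) (vnil (Vec (Nat -> Nat) 2))
inferred type:
  Vec (Vec (Nat -> Nat) 2) 1


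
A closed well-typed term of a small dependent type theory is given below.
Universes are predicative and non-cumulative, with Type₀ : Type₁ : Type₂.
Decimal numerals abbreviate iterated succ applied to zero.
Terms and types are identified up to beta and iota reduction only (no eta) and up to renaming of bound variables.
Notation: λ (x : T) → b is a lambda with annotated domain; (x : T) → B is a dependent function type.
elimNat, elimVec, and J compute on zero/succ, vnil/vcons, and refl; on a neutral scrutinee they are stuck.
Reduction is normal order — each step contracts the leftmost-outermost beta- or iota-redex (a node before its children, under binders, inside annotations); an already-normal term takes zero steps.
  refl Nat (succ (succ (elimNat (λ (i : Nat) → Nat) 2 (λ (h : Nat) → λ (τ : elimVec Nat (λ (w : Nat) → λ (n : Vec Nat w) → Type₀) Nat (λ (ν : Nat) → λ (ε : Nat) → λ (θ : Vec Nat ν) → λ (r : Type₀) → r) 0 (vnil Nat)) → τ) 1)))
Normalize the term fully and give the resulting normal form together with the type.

reduced normal form:
  refl Nat 4
type:
  Eq Nat 4 4


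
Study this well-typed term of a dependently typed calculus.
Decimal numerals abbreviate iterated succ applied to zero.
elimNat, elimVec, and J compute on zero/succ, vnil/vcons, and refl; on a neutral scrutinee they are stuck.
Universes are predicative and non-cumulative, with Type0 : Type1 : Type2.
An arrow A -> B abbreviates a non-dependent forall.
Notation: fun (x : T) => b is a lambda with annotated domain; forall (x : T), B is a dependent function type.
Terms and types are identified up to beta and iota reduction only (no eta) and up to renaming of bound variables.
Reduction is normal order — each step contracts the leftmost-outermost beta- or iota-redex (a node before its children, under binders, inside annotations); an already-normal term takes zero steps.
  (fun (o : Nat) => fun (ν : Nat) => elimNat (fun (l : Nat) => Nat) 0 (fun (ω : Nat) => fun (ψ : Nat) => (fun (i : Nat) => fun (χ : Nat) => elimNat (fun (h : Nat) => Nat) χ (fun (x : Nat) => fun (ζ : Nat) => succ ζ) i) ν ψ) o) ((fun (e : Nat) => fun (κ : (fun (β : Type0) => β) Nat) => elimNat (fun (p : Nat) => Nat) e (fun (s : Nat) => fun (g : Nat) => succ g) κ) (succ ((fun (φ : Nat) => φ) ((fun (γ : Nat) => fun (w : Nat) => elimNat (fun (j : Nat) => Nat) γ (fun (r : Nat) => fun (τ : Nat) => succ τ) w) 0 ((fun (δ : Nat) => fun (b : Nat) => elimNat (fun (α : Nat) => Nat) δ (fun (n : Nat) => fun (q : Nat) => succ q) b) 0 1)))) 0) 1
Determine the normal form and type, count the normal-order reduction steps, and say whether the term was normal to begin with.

resulting normal form:
  2
the term's type:
  Nat
normal-order step count: 31
already normal: no
first redex: a beta-redex


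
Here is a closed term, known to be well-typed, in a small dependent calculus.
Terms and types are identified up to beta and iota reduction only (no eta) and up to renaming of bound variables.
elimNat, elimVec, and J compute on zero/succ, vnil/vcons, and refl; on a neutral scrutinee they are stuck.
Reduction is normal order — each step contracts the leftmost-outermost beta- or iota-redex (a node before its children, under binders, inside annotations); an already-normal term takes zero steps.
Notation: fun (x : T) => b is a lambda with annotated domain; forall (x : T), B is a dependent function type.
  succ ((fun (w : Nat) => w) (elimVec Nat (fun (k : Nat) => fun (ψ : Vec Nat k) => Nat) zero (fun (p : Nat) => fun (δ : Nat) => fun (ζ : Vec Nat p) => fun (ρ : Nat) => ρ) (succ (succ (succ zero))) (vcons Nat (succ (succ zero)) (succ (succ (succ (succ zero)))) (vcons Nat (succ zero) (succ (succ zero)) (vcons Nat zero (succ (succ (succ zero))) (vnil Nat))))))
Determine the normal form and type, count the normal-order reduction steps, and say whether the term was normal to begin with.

normal form:
  succ zero
inferred type:
  Nat
reduction steps (normal order): 17
already normal: no
first redex: a beta-redex


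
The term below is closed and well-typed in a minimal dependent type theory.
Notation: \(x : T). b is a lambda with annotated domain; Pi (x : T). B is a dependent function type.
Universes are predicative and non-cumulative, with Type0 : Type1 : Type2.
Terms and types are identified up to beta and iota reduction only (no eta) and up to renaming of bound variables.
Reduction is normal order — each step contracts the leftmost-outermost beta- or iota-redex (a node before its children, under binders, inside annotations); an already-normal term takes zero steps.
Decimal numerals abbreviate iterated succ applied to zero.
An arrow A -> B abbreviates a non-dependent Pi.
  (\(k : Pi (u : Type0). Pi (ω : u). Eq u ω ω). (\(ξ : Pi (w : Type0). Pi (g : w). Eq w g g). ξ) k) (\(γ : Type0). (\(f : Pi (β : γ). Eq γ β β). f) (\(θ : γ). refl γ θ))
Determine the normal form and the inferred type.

reduced normal form:
  \(k : Type0). \(u : k). refl k u
type:
  Pi (k : Type0). Pi (u : k). Eq k u u
observation: contracting a beta-redex first, the term normalizes in 3 steps.


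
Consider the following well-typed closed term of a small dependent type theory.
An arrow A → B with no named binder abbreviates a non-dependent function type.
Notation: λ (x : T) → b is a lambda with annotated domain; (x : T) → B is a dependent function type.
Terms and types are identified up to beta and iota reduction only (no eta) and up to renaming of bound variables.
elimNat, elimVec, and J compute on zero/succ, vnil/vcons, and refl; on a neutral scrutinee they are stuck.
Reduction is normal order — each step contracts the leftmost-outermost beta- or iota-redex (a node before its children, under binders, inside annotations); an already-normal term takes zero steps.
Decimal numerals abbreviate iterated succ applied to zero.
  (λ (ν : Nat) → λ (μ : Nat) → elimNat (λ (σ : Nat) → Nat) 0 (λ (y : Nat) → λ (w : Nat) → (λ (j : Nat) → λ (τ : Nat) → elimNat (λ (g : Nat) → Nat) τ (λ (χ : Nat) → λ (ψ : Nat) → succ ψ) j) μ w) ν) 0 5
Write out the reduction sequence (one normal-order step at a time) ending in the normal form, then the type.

normal-order reduction sequence:
  (λ (ν : Nat) → λ (μ : Nat) → elimNat (λ (σ : Nat) → Nat) 0 (λ (y : Nat) → λ (w : Nat) → (λ (j : Nat) → λ (τ : Nat) → elimNat (λ (g : Nat) → Nat) τ (λ (χ : Nat) → λ (ψ : Nat) → succ ψ) j) μ w) ν) 0 5
  ~> (λ (ν : Nat) → elimNat (λ (μ : Nat) → Nat) 0 (λ (σ : Nat) → λ (y : Nat) → (λ (w : Nat) → λ (j : Nat) → elimNat (λ (τ : Nat) → Nat) j (λ (g : Nat) → λ (χ : Nat) → succ χ) w) ν y) 0) 5
  ~> elimNat (λ (ν : Nat) → Nat) 0 (λ (μ : Nat) → λ (σ : Nat) → (λ (y : Nat) → λ (w : Nat) → elimNat (λ (j : Nat) → Nat) w (λ (τ : Nat) → λ (g : Nat) → succ g) y) 5 σ) 0
  ~> 0
inferred type:
  Nat


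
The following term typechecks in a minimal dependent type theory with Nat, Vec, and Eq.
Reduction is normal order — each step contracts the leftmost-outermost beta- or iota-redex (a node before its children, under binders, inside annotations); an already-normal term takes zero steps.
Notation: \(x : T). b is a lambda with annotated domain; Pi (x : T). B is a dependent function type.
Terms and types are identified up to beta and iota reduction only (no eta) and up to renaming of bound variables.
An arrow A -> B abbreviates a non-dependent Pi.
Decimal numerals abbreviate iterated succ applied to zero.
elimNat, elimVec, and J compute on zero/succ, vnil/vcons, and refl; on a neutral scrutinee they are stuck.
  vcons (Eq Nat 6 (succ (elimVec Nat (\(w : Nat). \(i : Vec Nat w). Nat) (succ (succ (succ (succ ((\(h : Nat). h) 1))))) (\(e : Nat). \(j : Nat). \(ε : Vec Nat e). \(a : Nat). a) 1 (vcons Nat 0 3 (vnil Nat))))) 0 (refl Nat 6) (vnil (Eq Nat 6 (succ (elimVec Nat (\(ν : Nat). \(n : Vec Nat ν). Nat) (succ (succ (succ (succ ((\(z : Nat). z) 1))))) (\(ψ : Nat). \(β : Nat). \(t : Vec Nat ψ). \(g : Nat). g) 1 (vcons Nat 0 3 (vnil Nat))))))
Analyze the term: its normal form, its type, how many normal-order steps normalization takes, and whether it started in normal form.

normal form:
  vcons (Eq Nat 6 6) 0 (refl Nat 6) (vnil (Eq Nat 6 6))
inferred type:
  Vec (Eq Nat 6 6) 1
reduction steps (normal order): 14
term was already normal: no
first redex: an elimVec iota-redex


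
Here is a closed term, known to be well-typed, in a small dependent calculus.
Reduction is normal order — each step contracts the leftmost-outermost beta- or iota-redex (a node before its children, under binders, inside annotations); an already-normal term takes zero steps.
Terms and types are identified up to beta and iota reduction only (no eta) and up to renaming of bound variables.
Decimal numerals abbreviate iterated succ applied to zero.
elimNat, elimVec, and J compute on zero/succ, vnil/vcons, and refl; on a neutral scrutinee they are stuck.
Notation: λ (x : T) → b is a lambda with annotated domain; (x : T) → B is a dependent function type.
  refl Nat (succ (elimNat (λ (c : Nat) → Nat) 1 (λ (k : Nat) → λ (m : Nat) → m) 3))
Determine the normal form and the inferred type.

normal form:
  refl Nat 2
the term's type:
  Eq Nat 2 2


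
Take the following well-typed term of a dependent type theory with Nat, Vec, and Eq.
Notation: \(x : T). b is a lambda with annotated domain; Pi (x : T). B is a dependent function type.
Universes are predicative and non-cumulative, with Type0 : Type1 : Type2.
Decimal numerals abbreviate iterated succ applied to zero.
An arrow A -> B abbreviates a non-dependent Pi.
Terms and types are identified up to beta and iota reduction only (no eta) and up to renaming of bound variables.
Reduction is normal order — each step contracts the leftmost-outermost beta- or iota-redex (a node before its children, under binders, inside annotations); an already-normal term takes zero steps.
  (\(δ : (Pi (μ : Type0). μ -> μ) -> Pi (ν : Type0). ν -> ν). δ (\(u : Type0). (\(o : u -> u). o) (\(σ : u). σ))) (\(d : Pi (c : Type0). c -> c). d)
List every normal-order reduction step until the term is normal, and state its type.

reduction (normal order):
  (\(δ : (Pi (μ : Type0). μ -> μ) -> Pi (ν : Type0). ν -> ν). δ (\(u : Type0). (\(o : u -> u). o) (\(σ : u). σ))) (\(d : Pi (c : Type0). c -> c). d)
  ~> (\(δ : Pi (μ : Type0). μ -> μ). δ) (\(ν : Type0). (\(u : ν -> ν). u) (\(o : ν). o))
  ~> \(δ : Type0). (\(μ : δ -> δ). μ) (\(ν : δ). ν)
  ~> \(δ : Type0). \(μ : δ). μ
type:
  Pi (δ : Type0). δ -> δ


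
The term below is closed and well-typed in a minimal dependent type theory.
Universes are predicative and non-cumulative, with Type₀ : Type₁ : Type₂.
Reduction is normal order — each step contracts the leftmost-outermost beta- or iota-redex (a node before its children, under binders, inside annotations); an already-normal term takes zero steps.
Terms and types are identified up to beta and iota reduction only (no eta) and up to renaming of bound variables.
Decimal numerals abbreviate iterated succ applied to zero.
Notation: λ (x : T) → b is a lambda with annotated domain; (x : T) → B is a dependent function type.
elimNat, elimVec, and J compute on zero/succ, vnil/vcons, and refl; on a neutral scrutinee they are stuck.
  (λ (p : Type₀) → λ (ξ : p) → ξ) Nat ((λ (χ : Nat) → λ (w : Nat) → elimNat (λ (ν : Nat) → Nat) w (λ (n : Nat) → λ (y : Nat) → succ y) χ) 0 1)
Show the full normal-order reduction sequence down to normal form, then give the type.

normal-order reduction sequence:
  (λ (p : Type₀) → λ (ξ : p) → ξ) Nat ((λ (χ : Nat) → λ (w : Nat) → elimNat (λ (ν : Nat) → Nat) w (λ (n : Nat) → λ (y : Nat) → succ y) χ) 0 1)
  ~> (λ (p : Nat) → p) ((λ (ξ : Nat) → λ (χ : Nat) → elimNat (λ (w : Nat) → Nat) χ (λ (ν : Nat) → λ (n : Nat) → succ n) ξ) 0 1)
  ~> (λ (p : Nat) → λ (ξ : Nat) → elimNat (λ (χ : Nat) → Nat) ξ (λ (w : Nat) → λ (ν : Nat) → succ ν) p) 0 1
  ~> (λ (p : Nat) → elimNat (λ (ξ : Nat) → Nat) p (λ (χ : Nat) → λ (w : Nat) → succ w) 0) 1
  ~> elimNat (λ (p : Nat) → Nat) 1 (λ (ξ : Nat) → λ (χ : Nat) → succ χ) 0
  ~> 1
the term's type:
  Nat


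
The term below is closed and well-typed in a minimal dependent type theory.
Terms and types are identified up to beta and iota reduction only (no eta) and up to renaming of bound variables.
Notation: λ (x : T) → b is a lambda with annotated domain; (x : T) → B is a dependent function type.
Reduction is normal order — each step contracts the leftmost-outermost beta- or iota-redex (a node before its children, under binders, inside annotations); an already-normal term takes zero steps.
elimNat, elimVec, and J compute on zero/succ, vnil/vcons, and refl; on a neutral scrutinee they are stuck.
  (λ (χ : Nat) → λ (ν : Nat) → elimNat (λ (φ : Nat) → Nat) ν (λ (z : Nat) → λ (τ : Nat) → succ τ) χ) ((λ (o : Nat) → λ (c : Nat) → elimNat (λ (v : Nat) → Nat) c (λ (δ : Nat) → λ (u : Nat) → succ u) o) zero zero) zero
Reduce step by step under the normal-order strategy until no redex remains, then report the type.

normal-order reduction:
  (λ (χ : Nat) → λ (ν : Nat) → elimNat (λ (φ : Nat) → Nat) ν (λ (z : Nat) → λ (τ : Nat) → succ τ) χ) ((λ (o : Nat) → λ (c : Nat) → elimNat (λ (v : Nat) → Nat) c (λ (δ : Nat) → λ (u : Nat) → succ u) o) zero zero) zero
  ~> (λ (χ : Nat) → elimNat (λ (ν : Nat) → Nat) χ (λ (φ : Nat) → λ (z : Nat) → succ z) ((λ (τ : Nat) → λ (o : Nat) → elimNat (λ (c : Nat) → Nat) o (λ (v : Nat) → λ (δ : Nat) → succ δ) τ) zero zero)) zero
  ~> elimNat (λ (χ : Nat) → Nat) zero (λ (ν : Nat) → λ (φ : Nat) → succ φ) ((λ (z : Nat) → λ (τ : Nat) → elimNat (λ (o : Nat) → Nat) τ (λ (c : Nat) → λ (v : Nat) → succ v) z) zero zero)
  ~> elimNat (λ (χ : Nat) → Nat) zero (λ (ν : Nat) → λ (φ : Nat) → succ φ) ((λ (z : Nat) → elimNat (λ (τ : Nat) → Nat) z (λ (o : Nat) → λ (c : Nat) → succ c) zero) zero)
  ~> elimNat (λ (χ : Nat) → Nat) zero (λ (ν : Nat) → λ (φ : Nat) → succ φ) (elimNat (λ (z : Nat) → Nat) zero (λ (τ : Nat) → λ (o : Nat) → succ o) zero)
  ~> elimNat (λ (χ : Nat) → Nat) zero (λ (ν : Nat) → λ (φ : Nat) → succ φ) zero
  ~> zero
the term's type:
  Nat


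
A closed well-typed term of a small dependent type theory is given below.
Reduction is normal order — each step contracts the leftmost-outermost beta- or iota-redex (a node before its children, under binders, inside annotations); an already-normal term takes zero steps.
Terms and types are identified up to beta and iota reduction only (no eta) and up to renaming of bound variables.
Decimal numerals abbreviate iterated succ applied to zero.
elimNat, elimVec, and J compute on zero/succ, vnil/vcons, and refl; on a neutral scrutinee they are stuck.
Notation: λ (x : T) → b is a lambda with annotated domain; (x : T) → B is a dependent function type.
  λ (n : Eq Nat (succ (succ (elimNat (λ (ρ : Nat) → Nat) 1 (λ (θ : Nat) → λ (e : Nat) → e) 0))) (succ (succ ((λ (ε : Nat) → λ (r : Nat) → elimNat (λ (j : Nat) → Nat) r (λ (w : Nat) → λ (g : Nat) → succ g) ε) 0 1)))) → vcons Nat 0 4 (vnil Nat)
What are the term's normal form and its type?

normal form:
  λ (n : Eq Nat 3 3) → vcons Nat 0 4 (vnil Nat)
type:
  (n : Eq Nat 3 3) → Vec Nat 1
observation: the first redex contracted is an elimNat iota-redex; the normal form is reached in 4 normal-order steps.


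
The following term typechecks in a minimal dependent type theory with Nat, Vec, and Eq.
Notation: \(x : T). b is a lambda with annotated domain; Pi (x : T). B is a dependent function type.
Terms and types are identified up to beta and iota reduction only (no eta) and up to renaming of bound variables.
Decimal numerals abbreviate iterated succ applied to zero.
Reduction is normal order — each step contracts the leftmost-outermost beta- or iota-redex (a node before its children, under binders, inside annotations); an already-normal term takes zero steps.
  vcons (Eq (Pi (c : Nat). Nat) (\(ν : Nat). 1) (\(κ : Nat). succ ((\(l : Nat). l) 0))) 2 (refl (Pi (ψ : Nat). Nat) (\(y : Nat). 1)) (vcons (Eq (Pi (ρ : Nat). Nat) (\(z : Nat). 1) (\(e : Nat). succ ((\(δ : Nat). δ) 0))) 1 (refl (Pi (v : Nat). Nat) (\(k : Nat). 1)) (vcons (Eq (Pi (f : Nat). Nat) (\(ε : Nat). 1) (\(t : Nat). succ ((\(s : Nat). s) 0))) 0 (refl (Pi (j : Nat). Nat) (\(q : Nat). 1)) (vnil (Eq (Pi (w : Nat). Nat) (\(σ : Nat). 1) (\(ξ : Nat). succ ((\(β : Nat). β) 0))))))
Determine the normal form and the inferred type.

reduced normal form:
  vcons (Eq (Pi (c : Nat). Nat) (\(ν : Nat). 1) (\(κ : Nat). 1)) 2 (refl (Pi (l : Nat). Nat) (\(ψ : Nat). 1)) (vcons (Eq (Pi (y : Nat). Nat) (\(ρ : Nat). 1) (\(z : Nat). 1)) 1 (refl (Pi (e : Nat). Nat) (\(δ : Nat). 1)) (vcons (Eq (Pi (v : Nat). Nat) (\(k : Nat). 1) (\(f : Nat). 1)) 0 (refl (Pi (ε : Nat). Nat) (\(t : Nat). 1)) (vnil (Eq (Pi (s : Nat). Nat) (\(j : Nat). 1) (\(q : Nat). 1)))))
inferred type:
  Vec (Eq (Pi (c : Nat). Nat) (\(ν : Nat). 1) (\(κ : Nat). 1)) 3
observation: the term reaches its normal form after 4 normal-order steps.


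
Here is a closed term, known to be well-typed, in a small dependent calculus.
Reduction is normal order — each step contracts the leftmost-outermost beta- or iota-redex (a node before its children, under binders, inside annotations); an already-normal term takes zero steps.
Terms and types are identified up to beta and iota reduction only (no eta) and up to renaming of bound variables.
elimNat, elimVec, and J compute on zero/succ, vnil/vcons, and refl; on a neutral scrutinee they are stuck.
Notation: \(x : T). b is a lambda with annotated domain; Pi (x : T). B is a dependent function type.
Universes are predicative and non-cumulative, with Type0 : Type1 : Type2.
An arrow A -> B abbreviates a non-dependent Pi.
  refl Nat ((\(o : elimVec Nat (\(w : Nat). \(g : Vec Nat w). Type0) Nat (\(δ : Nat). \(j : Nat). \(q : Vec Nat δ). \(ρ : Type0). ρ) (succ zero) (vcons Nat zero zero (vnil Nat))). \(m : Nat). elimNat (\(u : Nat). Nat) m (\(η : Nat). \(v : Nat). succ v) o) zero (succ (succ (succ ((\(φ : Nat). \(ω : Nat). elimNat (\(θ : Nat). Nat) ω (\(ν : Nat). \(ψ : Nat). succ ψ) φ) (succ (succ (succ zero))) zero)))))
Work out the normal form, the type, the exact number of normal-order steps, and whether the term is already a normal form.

normal form:
  refl Nat (succ (succ (succ (succ (succ (succ zero))))))
inferred type:
  Eq Nat (succ (succ (succ (succ (succ (succ zero)))))) (succ (succ (succ (succ (succ (succ zero))))))
reduction steps (normal order): 15
started in normal form: no
first redex: a beta-redex


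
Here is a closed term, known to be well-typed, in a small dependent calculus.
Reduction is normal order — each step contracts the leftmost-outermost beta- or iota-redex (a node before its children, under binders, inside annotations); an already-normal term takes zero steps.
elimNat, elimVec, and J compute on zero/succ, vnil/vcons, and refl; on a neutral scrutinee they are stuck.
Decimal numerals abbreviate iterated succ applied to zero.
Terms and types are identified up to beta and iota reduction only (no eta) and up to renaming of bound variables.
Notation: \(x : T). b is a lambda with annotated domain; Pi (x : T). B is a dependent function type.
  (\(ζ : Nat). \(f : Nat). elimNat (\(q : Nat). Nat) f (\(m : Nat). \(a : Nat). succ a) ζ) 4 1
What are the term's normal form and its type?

resulting normal form:
  5
the term's type:
  Nat
observation: the term reaches its normal form after 15 normal-order steps.


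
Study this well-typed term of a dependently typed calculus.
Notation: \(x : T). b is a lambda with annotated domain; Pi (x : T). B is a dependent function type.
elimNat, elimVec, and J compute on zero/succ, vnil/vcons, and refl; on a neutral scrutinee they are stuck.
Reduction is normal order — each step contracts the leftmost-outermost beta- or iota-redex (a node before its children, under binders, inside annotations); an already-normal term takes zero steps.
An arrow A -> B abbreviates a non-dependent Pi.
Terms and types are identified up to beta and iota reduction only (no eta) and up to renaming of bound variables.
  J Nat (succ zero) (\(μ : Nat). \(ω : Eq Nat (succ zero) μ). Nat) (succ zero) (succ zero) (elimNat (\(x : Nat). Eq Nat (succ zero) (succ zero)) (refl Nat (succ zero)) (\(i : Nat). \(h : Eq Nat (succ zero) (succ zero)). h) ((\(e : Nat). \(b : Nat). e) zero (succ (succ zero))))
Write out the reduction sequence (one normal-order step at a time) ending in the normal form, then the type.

normal-order reduction sequence:
  J Nat (succ zero) (\(μ : Nat). \(ω : Eq Nat (succ zero) μ). Nat) (succ zero) (succ zero) (elimNat (\(x : Nat). Eq Nat (succ zero) (succ zero)) (refl Nat (succ zero)) (\(i : Nat). \(h : Eq Nat (succ zero) (succ zero)). h) ((\(e : Nat). \(b : Nat). e) zero (succ (succ zero))))
  ~> J Nat (succ zero) (\(μ : Nat). \(ω : Eq Nat (succ zero) μ). Nat) (succ zero) (succ zero) (elimNat (\(x : Nat). Eq Nat (succ zero) (succ zero)) (refl Nat (succ zero)) (\(i : Nat). \(h : Eq Nat (succ zero) (succ zero)). h) ((\(e : Nat). zero) (succ (succ zero))))
  ~> J Nat (succ zero) (\(μ : Nat). \(ω : Eq Nat (succ zero) μ). Nat) (succ zero) (succ zero) (elimNat (\(x : Nat). Eq Nat (succ zero) (succ zero)) (refl Nat (succ zero)) (\(i : Nat). \(h : Eq Nat (succ zero) (succ zero)). h) zero)
  ~> J Nat (succ zero) (\(μ : Nat). \(ω : Eq Nat (succ zero) μ). Nat) (succ zero) (succ zero) (refl Nat (succ zero))
  ~> succ zero
type:
  Nat


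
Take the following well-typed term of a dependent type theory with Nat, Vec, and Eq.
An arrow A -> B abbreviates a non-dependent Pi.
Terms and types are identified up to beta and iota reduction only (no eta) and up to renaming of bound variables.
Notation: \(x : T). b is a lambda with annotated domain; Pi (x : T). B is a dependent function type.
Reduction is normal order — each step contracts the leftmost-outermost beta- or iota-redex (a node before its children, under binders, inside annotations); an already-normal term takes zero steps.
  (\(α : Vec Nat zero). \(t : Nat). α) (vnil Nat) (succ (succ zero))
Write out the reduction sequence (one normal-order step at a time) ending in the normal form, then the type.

normal-order reduction sequence:
  (\(α : Vec Nat zero). \(t : Nat). α) (vnil Nat) (succ (succ zero))
  ~> (\(α : Nat). vnil Nat) (succ (succ zero))
  ~> vnil Nat
the term's type:
  Vec Nat zero


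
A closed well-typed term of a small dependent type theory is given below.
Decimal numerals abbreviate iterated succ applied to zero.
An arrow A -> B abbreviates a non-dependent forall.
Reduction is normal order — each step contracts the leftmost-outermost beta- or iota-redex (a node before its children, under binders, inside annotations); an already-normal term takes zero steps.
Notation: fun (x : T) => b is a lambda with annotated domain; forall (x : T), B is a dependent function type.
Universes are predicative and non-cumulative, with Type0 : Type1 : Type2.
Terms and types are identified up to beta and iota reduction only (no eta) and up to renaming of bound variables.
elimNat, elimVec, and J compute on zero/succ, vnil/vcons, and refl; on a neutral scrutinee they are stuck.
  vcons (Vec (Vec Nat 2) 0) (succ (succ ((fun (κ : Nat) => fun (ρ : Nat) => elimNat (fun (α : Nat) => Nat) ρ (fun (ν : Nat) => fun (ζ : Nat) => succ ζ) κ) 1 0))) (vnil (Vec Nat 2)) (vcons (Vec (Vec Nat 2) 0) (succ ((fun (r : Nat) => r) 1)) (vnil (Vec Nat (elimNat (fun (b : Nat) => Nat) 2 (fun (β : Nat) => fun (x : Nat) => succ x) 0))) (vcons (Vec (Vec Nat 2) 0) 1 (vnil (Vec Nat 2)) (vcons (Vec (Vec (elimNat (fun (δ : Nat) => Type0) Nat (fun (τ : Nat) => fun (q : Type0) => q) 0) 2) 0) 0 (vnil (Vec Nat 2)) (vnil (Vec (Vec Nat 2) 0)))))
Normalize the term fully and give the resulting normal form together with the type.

reduced normal form:
  vcons (Vec (Vec Nat 2) 0) 3 (vnil (Vec Nat 2)) (vcons (Vec (Vec Nat 2) 0) 2 (vnil (Vec Nat 2)) (vcons (Vec (Vec Nat 2) 0) 1 (vnil (Vec Nat 2)) (vcons (Vec (Vec Nat 2) 0) 0 (vnil (Vec Nat 2)) (vnil (Vec (Vec Nat 2) 0)))))
inferred type:
  Vec (Vec (Vec Nat 2) 0) 4
observation: reduction starts at a beta-redex, and 9 normal-order steps reach the normal form.


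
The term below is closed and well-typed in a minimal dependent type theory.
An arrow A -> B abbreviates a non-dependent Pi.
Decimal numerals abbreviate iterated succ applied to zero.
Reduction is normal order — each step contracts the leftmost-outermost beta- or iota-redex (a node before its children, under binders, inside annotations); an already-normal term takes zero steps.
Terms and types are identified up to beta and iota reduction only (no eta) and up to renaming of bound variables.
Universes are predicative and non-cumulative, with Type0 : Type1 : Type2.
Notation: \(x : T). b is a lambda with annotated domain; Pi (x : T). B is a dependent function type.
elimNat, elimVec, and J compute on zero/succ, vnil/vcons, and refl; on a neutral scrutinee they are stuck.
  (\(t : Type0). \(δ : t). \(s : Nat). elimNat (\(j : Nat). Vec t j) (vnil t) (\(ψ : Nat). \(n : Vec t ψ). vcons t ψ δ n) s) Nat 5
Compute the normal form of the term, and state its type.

resulting normal form:
  \(t : Nat). elimNat (\(δ : Nat). Vec Nat δ) (vnil Nat) (\(s : Nat). \(j : Vec Nat s). vcons Nat s 5 j) t
inferred type:
  Pi (t : Nat). Vec Nat t
observation: 2 normal-order steps separate the term from its normal form.


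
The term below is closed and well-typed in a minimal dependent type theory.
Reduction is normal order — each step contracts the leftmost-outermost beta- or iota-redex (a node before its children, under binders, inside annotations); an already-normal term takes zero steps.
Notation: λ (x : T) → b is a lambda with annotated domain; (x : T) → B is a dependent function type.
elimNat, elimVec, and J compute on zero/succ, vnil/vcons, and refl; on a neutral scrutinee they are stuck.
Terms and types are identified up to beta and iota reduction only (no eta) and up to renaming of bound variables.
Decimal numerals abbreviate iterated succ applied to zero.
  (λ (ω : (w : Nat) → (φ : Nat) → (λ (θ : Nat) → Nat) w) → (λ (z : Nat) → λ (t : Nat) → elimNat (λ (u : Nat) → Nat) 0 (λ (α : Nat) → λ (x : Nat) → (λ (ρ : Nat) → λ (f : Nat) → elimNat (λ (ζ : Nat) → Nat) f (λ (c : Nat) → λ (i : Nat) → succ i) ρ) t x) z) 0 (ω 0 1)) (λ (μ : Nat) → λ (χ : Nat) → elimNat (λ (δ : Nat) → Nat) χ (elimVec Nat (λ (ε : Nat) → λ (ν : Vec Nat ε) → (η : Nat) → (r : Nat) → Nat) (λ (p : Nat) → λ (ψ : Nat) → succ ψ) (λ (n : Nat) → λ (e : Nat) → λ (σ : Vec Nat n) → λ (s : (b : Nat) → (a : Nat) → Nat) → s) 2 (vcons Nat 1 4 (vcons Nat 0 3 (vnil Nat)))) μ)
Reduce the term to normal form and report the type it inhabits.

reduced normal form:
  0
the term's type:
  Nat
observation: the leftmost-outermost redex is a beta-redex, and normalization takes 4 steps.


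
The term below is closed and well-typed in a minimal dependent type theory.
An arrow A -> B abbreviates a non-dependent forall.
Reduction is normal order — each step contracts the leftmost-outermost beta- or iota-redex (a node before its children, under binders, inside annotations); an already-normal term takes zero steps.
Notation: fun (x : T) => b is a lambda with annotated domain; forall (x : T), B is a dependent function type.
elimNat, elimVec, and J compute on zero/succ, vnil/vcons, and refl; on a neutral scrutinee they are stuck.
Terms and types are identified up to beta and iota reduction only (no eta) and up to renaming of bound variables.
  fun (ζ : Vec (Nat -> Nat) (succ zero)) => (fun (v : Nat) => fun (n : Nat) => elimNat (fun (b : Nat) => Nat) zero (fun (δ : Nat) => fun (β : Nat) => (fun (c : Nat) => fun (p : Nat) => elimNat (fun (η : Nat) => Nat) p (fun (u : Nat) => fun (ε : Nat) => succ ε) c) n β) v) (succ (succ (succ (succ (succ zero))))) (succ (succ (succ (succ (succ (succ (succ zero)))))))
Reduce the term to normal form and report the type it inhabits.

reduced normal form:
  fun (ζ : Vec (Nat -> Nat) (succ zero)) => succ (succ (succ (succ (succ (succ (succ (succ (succ (succ (succ (succ (succ (succ (succ (succ (succ (succ (succ (succ (succ (succ (succ (succ (succ (succ (succ (succ (succ (succ (succ (succ (succ (succ (succ zero))))))))))))))))))))))))))))))))))
the term's type:
  Vec (Nat -> Nat) (succ zero) -> Nat
observation: reduction starts at a beta-redex, and 138 normal-order steps reach the normal form.


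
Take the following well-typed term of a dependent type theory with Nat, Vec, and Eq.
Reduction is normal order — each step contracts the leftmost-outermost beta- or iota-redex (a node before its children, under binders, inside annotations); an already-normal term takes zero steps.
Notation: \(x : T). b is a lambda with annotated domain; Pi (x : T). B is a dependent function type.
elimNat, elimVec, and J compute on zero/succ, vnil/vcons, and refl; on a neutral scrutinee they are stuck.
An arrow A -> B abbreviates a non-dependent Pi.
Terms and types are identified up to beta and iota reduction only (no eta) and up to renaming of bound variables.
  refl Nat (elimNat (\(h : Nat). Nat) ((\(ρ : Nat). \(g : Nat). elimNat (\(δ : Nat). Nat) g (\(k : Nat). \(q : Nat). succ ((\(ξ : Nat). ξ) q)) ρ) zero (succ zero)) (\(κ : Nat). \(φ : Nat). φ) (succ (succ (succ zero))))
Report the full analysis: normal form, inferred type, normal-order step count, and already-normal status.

resulting normal form:
  refl Nat (succ zero)
type:
  Eq Nat (succ zero) (succ zero)
normal-order step count: 13
already normal: no
first contracted redex: an elimNat iota-redex


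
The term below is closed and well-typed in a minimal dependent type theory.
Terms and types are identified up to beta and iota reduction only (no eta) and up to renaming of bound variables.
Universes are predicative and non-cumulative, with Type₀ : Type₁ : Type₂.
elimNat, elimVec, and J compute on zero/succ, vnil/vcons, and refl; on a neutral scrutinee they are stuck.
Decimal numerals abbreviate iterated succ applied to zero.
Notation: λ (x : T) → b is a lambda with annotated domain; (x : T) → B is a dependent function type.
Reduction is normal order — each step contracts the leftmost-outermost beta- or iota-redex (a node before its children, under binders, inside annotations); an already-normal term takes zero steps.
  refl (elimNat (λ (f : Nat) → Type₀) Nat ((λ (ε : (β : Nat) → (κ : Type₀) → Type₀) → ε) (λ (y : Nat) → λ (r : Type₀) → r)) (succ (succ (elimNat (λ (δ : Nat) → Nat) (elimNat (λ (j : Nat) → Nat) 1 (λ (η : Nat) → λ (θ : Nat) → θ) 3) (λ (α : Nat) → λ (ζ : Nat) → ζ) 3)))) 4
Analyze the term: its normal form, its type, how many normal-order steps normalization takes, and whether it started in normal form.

reduced normal form:
  refl Nat 4
inferred type:
  Eq Nat 4 4
steps to reach normal form (normal order): 33
already normal: no
first redex: an elimNat iota-redex


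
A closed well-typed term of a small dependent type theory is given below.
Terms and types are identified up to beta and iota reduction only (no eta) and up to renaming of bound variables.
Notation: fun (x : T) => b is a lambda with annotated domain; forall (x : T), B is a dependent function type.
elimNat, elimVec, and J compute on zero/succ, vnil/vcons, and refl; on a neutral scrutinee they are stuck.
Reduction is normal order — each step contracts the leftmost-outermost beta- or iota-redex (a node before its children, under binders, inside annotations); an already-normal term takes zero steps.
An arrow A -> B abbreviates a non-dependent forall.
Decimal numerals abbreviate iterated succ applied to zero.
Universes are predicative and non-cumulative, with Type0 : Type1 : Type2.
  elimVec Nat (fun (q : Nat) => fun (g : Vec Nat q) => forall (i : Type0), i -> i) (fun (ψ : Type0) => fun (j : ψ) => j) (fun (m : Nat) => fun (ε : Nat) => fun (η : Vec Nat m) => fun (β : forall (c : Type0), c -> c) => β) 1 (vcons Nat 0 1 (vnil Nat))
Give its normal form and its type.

resulting normal form:
  fun (q : Type0) => fun (g : q) => g
inferred type:
  forall (q : Type0), q -> q
observation: normalization takes exactly 6 steps under the normal-order strategy.


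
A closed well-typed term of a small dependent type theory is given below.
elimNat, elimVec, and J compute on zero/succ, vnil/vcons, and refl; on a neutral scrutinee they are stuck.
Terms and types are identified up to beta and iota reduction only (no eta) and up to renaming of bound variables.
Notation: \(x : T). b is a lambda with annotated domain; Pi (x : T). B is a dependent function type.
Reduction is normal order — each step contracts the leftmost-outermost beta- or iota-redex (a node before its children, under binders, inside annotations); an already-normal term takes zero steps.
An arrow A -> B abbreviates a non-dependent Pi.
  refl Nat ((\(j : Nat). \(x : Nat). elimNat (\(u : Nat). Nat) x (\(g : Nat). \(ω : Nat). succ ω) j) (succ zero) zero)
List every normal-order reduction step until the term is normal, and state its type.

normal-order reduction:
  refl Nat ((\(j : Nat). \(x : Nat). elimNat (\(u : Nat). Nat) x (\(g : Nat). \(ω : Nat). succ ω) j) (succ zero) zero)
  ~> refl Nat ((\(j : Nat). elimNat (\(x : Nat). Nat) j (\(u : Nat). \(g : Nat). succ g) (succ zero)) zero)
  ~> refl Nat (elimNat (\(j : Nat). Nat) zero (\(x : Nat). \(u : Nat). succ u) (succ zero))
  ~> refl Nat ((\(j : Nat). \(x : Nat). succ x) zero (elimNat (\(u : Nat). Nat) zero (\(g : Nat). \(ω : Nat). succ ω) zero))
  ~> refl Nat ((\(j : Nat). succ j) (elimNat (\(x : Nat). Nat) zero (\(u : Nat). \(g : Nat). succ g) zero))
  ~> refl Nat (succ (elimNat (\(j : Nat). Nat) zero (\(x : Nat). \(u : Nat). succ u) zero))
  ~> refl Nat (succ zero)
the term's type:
  Eq Nat (succ zero) (succ zero)


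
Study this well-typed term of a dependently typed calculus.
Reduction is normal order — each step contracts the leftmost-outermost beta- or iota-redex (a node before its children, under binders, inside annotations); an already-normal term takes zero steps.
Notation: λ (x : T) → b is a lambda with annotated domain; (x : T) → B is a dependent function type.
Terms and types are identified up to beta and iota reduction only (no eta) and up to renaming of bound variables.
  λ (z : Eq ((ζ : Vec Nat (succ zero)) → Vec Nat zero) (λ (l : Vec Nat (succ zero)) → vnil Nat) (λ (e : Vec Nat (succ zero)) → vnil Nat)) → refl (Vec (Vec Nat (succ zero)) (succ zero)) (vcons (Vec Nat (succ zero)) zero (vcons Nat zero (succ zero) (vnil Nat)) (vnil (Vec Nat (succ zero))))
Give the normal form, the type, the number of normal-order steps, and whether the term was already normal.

resulting normal form:
  λ (z : Eq ((ζ : Vec Nat (succ zero)) → Vec Nat zero) (λ (l : Vec Nat (succ zero)) → vnil Nat) (λ (e : Vec Nat (succ zero)) → vnil Nat)) → refl (Vec (Vec Nat (succ zero)) (succ zero)) (vcons (Vec Nat (succ zero)) zero (vcons Nat zero (succ zero) (vnil Nat)) (vnil (Vec Nat (succ zero))))
the term's type:
  (z : Eq ((ζ : Vec Nat (succ zero)) → Vec Nat zero) (λ (l : Vec Nat (succ zero)) → vnil Nat) (λ (e : Vec Nat (succ zero)) → vnil Nat)) → Eq (Vec (Vec Nat (succ zero)) (succ zero)) (vcons (Vec Nat (succ zero)) zero (vcons Nat zero (succ zero) (vnil Nat)) (vnil (Vec Nat (succ zero)))) (vcons (Vec Nat (succ zero)) zero (vcons Nat zero (succ zero) (vnil Nat)) (vnil (Vec Nat (succ zero))))
normal-order step count: 0
term was already normal: yes
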